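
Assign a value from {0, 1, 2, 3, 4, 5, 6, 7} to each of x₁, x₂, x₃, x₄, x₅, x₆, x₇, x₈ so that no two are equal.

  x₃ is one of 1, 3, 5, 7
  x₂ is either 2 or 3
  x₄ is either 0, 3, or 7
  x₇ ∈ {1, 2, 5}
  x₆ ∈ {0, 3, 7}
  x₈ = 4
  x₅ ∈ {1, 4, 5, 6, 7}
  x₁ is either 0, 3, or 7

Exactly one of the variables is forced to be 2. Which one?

x₈ has just one choice, so x₈ = 4. So x₅ can't be 4.
The 7 still-open variables together cover exactly {0, 1, 2, 3, 5, 6, 7} — 7 values for 7 variables — and 6 appears only in x₅'s list, so x₅ = 6.
x₁, x₄, x₆ share exactly the 3 values {0, 3, 7}; by pigeonhole those values go to them, so strike 0, 3, 7 from x₂, x₃.
So 2 goes to x₂.

x₂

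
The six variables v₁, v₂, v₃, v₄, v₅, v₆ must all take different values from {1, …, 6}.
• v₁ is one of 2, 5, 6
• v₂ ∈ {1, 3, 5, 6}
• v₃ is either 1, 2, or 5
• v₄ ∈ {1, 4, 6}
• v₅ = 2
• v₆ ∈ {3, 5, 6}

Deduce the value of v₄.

v₅ has just one choice, so v₅ = 2. Remove 2 from v₁, v₃.
The 5 still-open variables draw from only 5 values {1, 3, 4, 5, 6}, so each is used; only v₄ can be 4, hence v₄ = 4.

4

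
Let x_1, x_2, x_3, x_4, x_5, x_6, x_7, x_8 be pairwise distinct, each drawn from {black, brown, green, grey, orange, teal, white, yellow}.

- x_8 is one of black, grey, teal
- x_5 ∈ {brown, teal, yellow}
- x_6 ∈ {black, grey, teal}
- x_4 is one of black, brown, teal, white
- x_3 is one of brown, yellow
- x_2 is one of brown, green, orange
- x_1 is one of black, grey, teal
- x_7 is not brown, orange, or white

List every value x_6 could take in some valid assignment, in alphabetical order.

The 8 variables together cover exactly {black, brown, green, grey, orange, teal, white, yellow} — 8 values for 8 variables — and orange appears only in x_2's list, so x_2 = orange.
The 7 still-open variables together cover exactly {black, brown, green, grey, teal, white, yellow} — 7 values for 7 variables — and green appears only in x_7's list, so x_7 = green.
Among the 6 still-open variables, white fits only x_4 (and all 6 values in {black, brown, grey, teal, white, yellow} must be used), so x_4 = white.
x_1, x_6, x_8 between them cover only {black, grey, teal} — a naked triple. Remove those values from x_5.
No further eliminations apply; x_6 can still be any of black, grey, teal.

black, grey, teal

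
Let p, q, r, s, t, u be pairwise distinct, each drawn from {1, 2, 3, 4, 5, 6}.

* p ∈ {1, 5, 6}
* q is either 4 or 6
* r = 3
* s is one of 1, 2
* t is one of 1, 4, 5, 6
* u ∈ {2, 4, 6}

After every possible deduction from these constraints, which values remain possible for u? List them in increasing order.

2, 4, 6

r's domain is down to {3}, so r = 3.
No further eliminations apply; u can still be any of 2, 4, 6.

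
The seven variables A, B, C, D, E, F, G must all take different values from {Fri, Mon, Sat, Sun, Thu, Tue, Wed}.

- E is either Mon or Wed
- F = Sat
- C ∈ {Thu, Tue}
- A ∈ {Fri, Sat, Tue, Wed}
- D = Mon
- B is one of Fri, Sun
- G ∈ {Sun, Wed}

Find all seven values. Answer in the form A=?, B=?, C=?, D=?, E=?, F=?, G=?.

A=Tue, B=Fri, C=Thu, D=Mon, E=Wed, F=Sat, G=Sun

D has just one choice, so D = Mon. So E can't be Mon.
E must be Wed (only option left). So A, G can't be Wed.
That leaves F = Sat. Eliminate Sat elsewhere: A.
G has just one choice, so G = Sun. Eliminate Sun elsewhere: B.
B's domain is down to {Fri}, so B = Fri. Strike Fri from A.
That leaves A = Tue. Remove Tue from C.
C has just one choice, so C = Thu.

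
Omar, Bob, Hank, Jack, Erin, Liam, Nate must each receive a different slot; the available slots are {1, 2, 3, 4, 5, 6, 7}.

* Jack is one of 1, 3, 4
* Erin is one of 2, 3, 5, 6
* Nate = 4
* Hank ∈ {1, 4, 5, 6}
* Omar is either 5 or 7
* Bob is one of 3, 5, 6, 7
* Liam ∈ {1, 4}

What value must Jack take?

Nate's domain is down to {4}, so Nate = 4. Remove 4 from Hank, Jack, Liam.
Liam's domain is down to {1}, so Liam = 1. Eliminate 1 elsewhere: Hank, Jack.
So Jack = 3.

3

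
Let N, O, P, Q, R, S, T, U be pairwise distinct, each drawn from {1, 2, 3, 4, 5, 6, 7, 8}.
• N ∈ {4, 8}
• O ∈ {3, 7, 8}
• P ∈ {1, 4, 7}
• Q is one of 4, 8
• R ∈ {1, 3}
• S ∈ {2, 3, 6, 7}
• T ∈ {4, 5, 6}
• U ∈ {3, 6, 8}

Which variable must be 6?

U

The 8 variables draw from only 8 values {1, 2, 3, 4, 5, 6, 7, 8}, so each is used; only S can be 2, hence S = 2.
The 7 still-open variables draw from only 7 values {1, 3, 4, 5, 6, 7, 8}, so each is used; only T can be 5, hence T = 5.
Among the 6 still-open variables, 6 fits only U (and all 6 values in {1, 3, 4, 6, 7, 8} must be used), so U = 6.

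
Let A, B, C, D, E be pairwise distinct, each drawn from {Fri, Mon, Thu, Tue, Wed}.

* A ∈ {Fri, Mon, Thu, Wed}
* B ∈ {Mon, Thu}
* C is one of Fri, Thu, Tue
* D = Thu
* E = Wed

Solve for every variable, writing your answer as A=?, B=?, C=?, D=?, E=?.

D has just one choice, so D = Thu. Remove Thu from A, B, C.
E's domain is down to {Wed}, so E = Wed. Eliminate Wed elsewhere: A.
B must be Mon (only option left). Remove Mon from A.
A has just one choice, so A = Fri. So C can't be Fri.
C must be Tue (only option left).

A=Fri, B=Mon, C=Tue, D=Thu, E=Wed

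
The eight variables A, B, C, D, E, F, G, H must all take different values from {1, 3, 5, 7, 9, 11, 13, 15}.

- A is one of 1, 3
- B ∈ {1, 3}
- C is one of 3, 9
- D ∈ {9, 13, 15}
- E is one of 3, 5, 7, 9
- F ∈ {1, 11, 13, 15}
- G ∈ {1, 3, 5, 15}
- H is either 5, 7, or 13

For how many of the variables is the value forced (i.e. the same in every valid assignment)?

2

The 8 variables together cover exactly {1, 3, 5, 7, 9, 11, 13, 15} — 8 values for 8 variables — and 11 appears only in F's list, so F = 11.
A and B share exactly the 2 values {1, 3}; by pigeonhole those values go to them, so strike 1, 3 from C, E, G.
C's domain is down to {9}, so C = 9. Strike 9 from D, E.
Determined: C=9, F=11. The other variables each still have more than one consistent value. That makes 2.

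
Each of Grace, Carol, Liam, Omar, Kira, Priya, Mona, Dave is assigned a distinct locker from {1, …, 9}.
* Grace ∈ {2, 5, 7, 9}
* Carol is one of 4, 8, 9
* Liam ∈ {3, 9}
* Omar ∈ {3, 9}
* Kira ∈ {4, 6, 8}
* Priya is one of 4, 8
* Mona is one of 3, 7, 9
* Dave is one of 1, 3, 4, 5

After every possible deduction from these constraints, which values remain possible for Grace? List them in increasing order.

2, 5

Liam and Omar share exactly the 2 values {3, 9}; by pigeonhole those values go to them, so strike 3, 9 from Grace, Carol, Mona, Dave.
Mona's domain is down to {7}, so Mona = 7. So Grace can't be 7.
The 2 variables Carol and Priya are confined to {4, 8}, which locks those values in; drop them from Kira, Dave.
Kira's domain is down to {6}, so Kira = 6.
No further eliminations apply; Grace can still be any of 2, 5.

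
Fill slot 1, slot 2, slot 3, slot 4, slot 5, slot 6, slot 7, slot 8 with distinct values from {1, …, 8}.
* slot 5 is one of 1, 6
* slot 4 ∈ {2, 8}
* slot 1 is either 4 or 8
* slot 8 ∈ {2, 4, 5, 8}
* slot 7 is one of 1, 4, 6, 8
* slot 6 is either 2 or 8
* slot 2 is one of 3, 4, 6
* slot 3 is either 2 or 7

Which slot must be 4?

slot 1

The 8 variables draw from only 8 values {1, 2, 3, 4, 5, 6, 7, 8}, so each is used; only slot 2 can be 3, hence slot 2 = 3.
Among the 7 still-open variables, 5 fits only slot 8 (and all 7 values in {1, 2, 4, 5, 6, 7, 8} must be used), so slot 8 = 5.
Among the 6 still-open variables, 7 fits only slot 3 (and all 6 values in {1, 2, 4, 6, 7, 8} must be used), so slot 3 = 7.
slot 4 and slot 6 between them cover only {2, 8} — a naked pair. Remove those values from slot 1, slot 7.
So 4 goes to slot 1.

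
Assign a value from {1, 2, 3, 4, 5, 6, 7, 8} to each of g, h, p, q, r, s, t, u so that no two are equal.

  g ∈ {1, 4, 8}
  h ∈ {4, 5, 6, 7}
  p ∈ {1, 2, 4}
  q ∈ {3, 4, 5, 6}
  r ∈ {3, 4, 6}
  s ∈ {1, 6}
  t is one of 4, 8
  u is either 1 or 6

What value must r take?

3

The 8 variables draw from only 8 values {1, 2, 3, 4, 5, 6, 7, 8}, so each is used; only p can be 2, hence p = 2.
The 7 still-open variables together cover exactly {1, 3, 4, 5, 6, 7, 8} — 7 values for 7 variables — and 7 appears only in h's list, so h = 7.
Among the 6 still-open variables, 5 fits only q (and all 6 values in {1, 3, 4, 5, 6, 8} must be used), so q = 5.
The 5 still-open variables together cover exactly {1, 3, 4, 6, 8} — 5 values for 5 variables — and 3 appears only in r's list, so r = 3.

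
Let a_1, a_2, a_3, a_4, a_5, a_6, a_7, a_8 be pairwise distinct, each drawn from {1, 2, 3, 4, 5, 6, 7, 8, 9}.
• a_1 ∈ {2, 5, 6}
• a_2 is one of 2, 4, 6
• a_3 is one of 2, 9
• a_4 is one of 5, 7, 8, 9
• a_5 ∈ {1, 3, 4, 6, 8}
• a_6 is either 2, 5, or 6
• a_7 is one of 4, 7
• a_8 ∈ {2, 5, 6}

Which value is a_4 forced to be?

a_1, a_6, a_8 between them cover only {2, 5, 6} — a naked triple. Remove those values from a_2, a_3, a_4, a_5.
a_2 must be 4 (only option left). Remove 4 from a_5, a_7.
a_3's domain is down to {9}, so a_3 = 9. Eliminate 9 elsewhere: a_4.
a_7 has just one choice, so a_7 = 7. Eliminate 7 elsewhere: a_4.
So a_4 = 8.

8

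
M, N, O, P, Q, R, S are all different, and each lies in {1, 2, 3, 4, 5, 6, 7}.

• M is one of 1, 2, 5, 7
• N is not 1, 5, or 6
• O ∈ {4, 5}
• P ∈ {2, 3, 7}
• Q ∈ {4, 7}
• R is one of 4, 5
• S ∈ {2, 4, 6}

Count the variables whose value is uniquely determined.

3

The 7 variables together cover exactly {1, 2, 3, 4, 5, 6, 7} — 7 values for 7 variables — and 1 appears only in M's list, so M = 1.
The 6 still-open variables draw from only 6 values {2, 3, 4, 5, 6, 7}, so each is used; only S can be 6, hence S = 6.
O and R share exactly the 2 values {4, 5}; by pigeonhole those values go to them, so strike 4, 5 from N, Q.
That leaves Q = 7. Remove 7 from N, P.
Determined: M=1, Q=7, S=6. The other variables each still have more than one consistent value. That makes 3.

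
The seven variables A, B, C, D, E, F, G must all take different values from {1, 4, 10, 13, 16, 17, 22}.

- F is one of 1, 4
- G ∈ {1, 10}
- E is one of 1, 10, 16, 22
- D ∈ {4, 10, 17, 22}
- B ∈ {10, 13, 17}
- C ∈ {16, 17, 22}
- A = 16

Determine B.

A has just one choice, so A = 16. Strike 16 from C, E.
Among the 6 still-open variables, 13 fits only B (and all 6 values in {1, 4, 10, 13, 17, 22} must be used), so B = 13.

13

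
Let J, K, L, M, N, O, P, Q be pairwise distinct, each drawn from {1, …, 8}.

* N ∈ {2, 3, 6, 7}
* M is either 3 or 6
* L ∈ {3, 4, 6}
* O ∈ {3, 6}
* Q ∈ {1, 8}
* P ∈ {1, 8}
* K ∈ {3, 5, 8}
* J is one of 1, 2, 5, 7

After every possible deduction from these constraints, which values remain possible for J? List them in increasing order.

2, 7

The 8 variables together cover exactly {1, 2, 3, 4, 5, 6, 7, 8} — 8 values for 8 variables — and 4 appears only in L's list, so L = 4.
The 2 variables M and O are confined to {3, 6}, which locks those values in; drop them from K, N.
P and Q share exactly the 2 values {1, 8}; by pigeonhole those values go to them, so strike 1, 8 from J, K.
That leaves K = 5. Remove 5 from J.
No further eliminations apply; J can still be any of 2, 7.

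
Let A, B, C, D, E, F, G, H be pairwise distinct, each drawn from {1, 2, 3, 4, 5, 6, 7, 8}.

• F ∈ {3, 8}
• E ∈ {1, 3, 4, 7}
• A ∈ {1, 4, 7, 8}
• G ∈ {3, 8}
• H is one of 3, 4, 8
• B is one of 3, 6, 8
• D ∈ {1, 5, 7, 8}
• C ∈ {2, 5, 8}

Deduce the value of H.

4

Among the 8 variables, 2 fits only C (and all 8 values in {1, 2, 3, 4, 5, 6, 7, 8} must be used), so C = 2.
The 7 still-open variables together cover exactly {1, 3, 4, 5, 6, 7, 8} — 7 values for 7 variables — and 5 appears only in D's list, so D = 5.
The 6 still-open variables together cover exactly {1, 3, 4, 6, 7, 8} — 6 values for 6 variables — and 6 appears only in B's list, so B = 6.
F and G between them cover only {3, 8} — a naked pair. Remove those values from A, E, H.
So H = 4.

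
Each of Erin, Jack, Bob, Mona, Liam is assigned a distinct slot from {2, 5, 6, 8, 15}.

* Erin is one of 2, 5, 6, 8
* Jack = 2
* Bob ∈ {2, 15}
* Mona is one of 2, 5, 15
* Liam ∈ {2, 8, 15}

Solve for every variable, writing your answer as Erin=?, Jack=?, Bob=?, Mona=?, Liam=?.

Erin=6, Jack=2, Bob=15, Mona=5, Liam=8

Jack's domain is down to {2}, so Jack = 2. So Erin, Bob, Mona, Liam can't be 2.
Bob has just one choice, so Bob = 15. So Mona, Liam can't be 15.
That leaves Mona = 5. Remove 5 from Erin.
That leaves Liam = 8. So Erin can't be 8.
That leaves Erin = 6.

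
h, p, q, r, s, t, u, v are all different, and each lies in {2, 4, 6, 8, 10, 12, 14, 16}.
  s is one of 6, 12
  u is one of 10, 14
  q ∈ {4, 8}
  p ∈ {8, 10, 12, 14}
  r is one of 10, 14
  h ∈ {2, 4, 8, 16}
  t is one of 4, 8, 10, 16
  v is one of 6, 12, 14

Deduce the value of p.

The 8 variables draw from only 8 values {2, 4, 6, 8, 10, 12, 14, 16}, so each is used; only h can be 2, hence h = 2.
The 7 still-open variables together cover exactly {4, 6, 8, 10, 12, 14, 16} — 7 values for 7 variables — and 16 appears only in t's list, so t = 16.
Among the 6 still-open variables, 4 fits only q (and all 6 values in {4, 6, 8, 10, 12, 14} must be used), so q = 4.
The 5 still-open variables draw from only 5 values {6, 8, 10, 12, 14}, so each is used; only p can be 8, hence p = 8.

8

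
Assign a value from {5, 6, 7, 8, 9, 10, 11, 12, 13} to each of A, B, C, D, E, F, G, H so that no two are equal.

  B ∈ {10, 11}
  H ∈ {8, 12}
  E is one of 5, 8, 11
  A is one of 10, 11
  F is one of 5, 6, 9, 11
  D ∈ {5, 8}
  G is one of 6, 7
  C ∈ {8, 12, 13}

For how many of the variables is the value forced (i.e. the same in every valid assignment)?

A and B between them cover only {10, 11} — a naked pair. Remove those values from E, F.
D and E between them cover only {5, 8} — a naked pair. Remove those values from C, F, H.
H has just one choice, so H = 12. Eliminate 12 elsewhere: C.
That leaves C = 13.
Determined: C=13, H=12. The other variables each still have more than one consistent value. That makes 2.

2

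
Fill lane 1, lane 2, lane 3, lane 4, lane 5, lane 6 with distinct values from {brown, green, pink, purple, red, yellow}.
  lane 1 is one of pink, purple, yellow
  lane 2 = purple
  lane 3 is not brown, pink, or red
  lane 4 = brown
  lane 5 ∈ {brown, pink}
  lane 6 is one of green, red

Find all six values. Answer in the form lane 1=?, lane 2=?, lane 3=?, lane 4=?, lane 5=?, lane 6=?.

lane 1=yellow, lane 2=purple, lane 3=green, lane 4=brown, lane 5=pink, lane 6=red

lane 2 must be purple (only option left). Strike purple from lane 1, lane 3.
lane 4's domain is down to {brown}, so lane 4 = brown. Remove brown from lane 5.
That leaves lane 5 = pink. Eliminate pink elsewhere: lane 1.
lane 1 must be yellow (only option left). Eliminate yellow elsewhere: lane 3.
That leaves lane 3 = green. So lane 6 can't be green.
That leaves lane 6 = red.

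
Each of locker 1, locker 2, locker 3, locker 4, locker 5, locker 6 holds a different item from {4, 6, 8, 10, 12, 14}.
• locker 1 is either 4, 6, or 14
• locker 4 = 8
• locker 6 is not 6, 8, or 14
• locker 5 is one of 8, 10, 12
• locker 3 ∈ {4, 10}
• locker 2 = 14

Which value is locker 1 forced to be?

locker 2 must be 14 (only option left). Eliminate 14 elsewhere: locker 1.
locker 4 has just one choice, so locker 4 = 8. Strike 8 from locker 5.
The 4 still-open variables together cover exactly {4, 6, 10, 12} — 4 values for 4 variables — and 6 appears only in locker 1's list, so locker 1 = 6.

6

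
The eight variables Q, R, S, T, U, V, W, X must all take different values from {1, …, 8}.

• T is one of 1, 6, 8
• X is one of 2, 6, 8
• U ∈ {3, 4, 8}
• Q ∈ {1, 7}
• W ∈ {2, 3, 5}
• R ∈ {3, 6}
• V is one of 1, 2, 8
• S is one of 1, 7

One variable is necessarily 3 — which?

The 8 variables together cover exactly {1, 2, 3, 4, 5, 6, 7, 8} — 8 values for 8 variables — and 4 appears only in U's list, so U = 4.
The 7 still-open variables draw from only 7 values {1, 2, 3, 5, 6, 7, 8}, so each is used; only W can be 5, hence W = 5.
The 6 still-open variables draw from only 6 values {1, 2, 3, 6, 7, 8}, so each is used; only R can be 3, hence R = 3.

R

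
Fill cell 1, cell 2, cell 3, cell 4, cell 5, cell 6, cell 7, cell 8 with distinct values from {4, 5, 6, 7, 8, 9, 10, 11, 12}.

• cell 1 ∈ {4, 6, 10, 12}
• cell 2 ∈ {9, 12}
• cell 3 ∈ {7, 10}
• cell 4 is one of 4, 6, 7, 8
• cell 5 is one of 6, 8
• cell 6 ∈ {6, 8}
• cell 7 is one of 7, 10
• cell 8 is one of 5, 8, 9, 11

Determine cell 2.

cell 3 and cell 7 between them cover only {7, 10} — a naked pair. Remove those values from cell 1, cell 4.
cell 5 and cell 6 between them cover only {6, 8} — a naked pair. Remove those values from cell 1, cell 4, cell 8.
cell 4 must be 4 (only option left). Remove 4 from cell 1.
cell 1's domain is down to {12}, so cell 1 = 12. Remove 12 from cell 2.
So cell 2 = 9.

9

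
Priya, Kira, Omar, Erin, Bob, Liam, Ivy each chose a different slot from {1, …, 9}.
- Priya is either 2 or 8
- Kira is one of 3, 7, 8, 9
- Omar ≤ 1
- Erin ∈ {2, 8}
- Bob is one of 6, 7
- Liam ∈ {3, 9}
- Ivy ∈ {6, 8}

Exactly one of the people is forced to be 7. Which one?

Bob

Omar's domain is down to {1}, so Omar = 1.
The 2 variables Priya and Erin are confined to {2, 8}, which locks those values in; drop them from Kira, Ivy.
Ivy has just one choice, so Ivy = 6. Remove 6 from Bob.
So 7 goes to Bob.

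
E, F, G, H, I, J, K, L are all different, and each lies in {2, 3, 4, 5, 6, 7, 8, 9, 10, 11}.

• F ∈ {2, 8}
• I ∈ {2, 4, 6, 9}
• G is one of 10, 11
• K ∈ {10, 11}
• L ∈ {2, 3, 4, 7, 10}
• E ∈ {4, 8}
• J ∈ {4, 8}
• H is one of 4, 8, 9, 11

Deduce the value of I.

E and J share exactly the 2 values {4, 8}; by pigeonhole those values go to them, so strike 4, 8 from F, H, I, L.
F has just one choice, so F = 2. Eliminate 2 elsewhere: I, L.
The 2 variables G and K are confined to {10, 11}, which locks those values in; drop them from H, L.
H's domain is down to {9}, so H = 9. Remove 9 from I.
So I = 6.

6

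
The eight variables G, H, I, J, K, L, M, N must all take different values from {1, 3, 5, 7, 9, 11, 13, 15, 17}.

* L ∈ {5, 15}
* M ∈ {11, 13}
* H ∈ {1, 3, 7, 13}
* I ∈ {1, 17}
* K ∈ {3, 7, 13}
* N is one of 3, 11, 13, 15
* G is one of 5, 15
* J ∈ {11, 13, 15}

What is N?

3

The 8 variables draw from only 8 values {1, 3, 5, 7, 11, 13, 15, 17}, so each is used; only I can be 17, hence I = 17.
Among the 7 still-open variables, 1 fits only H (and all 7 values in {1, 3, 5, 7, 11, 13, 15} must be used), so H = 1.
Among the 6 still-open variables, 7 fits only K (and all 6 values in {3, 5, 7, 11, 13, 15} must be used), so K = 7.
The 5 still-open variables draw from only 5 values {3, 5, 11, 13, 15}, so each is used; only N can be 3, hence N = 3.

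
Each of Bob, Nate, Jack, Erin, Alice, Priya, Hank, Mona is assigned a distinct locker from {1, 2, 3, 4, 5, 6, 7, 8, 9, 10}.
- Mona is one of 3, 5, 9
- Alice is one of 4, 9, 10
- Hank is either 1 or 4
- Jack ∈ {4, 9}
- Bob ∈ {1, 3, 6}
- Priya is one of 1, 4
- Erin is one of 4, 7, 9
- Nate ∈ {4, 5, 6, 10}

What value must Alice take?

The 8 variables together cover exactly {1, 3, 4, 5, 6, 7, 9, 10} — 8 values for 8 variables — and 7 appears only in Erin's list, so Erin = 7.
Priya and Hank share exactly the 2 values {1, 4}; by pigeonhole those values go to them, so strike 1, 4 from Bob, Nate, Jack, Alice.
Jack has just one choice, so Jack = 9. So Alice, Mona can't be 9.
So Alice = 10.

10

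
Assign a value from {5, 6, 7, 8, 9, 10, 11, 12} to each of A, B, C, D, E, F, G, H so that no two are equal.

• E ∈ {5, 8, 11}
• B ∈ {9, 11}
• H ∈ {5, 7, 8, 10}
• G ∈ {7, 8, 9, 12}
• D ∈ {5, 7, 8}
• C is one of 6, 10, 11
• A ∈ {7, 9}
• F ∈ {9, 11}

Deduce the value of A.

7

Among the 8 variables, 6 fits only C (and all 8 values in {5, 6, 7, 8, 9, 10, 11, 12} must be used), so C = 6.
The 7 still-open variables draw from only 7 values {5, 7, 8, 9, 10, 11, 12}, so each is used; only H can be 10, hence H = 10.
Among the 6 still-open variables, 12 fits only G (and all 6 values in {5, 7, 8, 9, 11, 12} must be used), so G = 12.
The 2 variables B and F are confined to {9, 11}, which locks those values in; drop them from A, E.
So A = 7.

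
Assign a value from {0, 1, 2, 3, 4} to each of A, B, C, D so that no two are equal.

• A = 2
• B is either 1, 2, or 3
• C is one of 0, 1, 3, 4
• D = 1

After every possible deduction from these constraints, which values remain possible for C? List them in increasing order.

A's domain is down to {2}, so A = 2. Remove 2 from B.
D has just one choice, so D = 1. So B, C can't be 1.
B's domain is down to {3}, so B = 3. Strike 3 from C.
No further eliminations apply; C can still be any of 0, 4.

0, 4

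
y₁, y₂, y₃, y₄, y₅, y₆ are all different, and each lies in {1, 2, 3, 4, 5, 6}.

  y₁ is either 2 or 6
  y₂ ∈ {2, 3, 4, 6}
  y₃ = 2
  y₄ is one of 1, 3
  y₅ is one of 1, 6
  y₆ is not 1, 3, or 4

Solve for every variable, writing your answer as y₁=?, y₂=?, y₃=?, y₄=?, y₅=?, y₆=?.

y₁=6, y₂=4, y₃=2, y₄=3, y₅=1, y₆=5

y₃ must be 2 (only option left). So y₁, y₂, y₆ can't be 2.
That leaves y₁ = 6. Strike 6 from y₂, y₅, y₆.
That leaves y₅ = 1. Remove 1 from y₄.
That leaves y₆ = 5.
y₄ has just one choice, so y₄ = 3. Remove 3 from y₂.
y₂ must be 4 (only option left).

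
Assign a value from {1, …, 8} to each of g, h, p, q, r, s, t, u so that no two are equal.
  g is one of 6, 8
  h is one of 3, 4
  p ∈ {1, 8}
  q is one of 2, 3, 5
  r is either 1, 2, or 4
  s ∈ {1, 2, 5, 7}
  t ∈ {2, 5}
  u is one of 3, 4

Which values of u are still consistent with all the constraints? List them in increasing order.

3, 4

The 8 variables draw from only 8 values {1, 2, 3, 4, 5, 6, 7, 8}, so each is used; only g can be 6, hence g = 6.
The 7 still-open variables together cover exactly {1, 2, 3, 4, 5, 7, 8} — 7 values for 7 variables — and 7 appears only in s's list, so s = 7.
The 6 still-open variables together cover exactly {1, 2, 3, 4, 5, 8} — 6 values for 6 variables — and 8 appears only in p's list, so p = 8.
Among the 5 still-open variables, 1 fits only r (and all 5 values in {1, 2, 3, 4, 5} must be used), so r = 1.
h and u share exactly the 2 values {3, 4}; by pigeonhole those values go to them, so strike 3, 4 from q.
No further eliminations apply; u can still be any of 3, 4.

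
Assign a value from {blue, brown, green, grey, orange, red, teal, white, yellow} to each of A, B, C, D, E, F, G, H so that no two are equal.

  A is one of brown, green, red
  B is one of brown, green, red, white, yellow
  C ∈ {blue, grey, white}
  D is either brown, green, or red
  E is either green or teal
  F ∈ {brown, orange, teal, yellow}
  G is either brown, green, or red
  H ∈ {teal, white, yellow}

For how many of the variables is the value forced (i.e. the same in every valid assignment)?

2

The 3 variables A, D, G are confined to {brown, green, red}, which locks those values in; drop them from B, E, F.
That leaves E = teal. Eliminate teal elsewhere: F, H.
B and H share exactly the 2 values {white, yellow}; by pigeonhole those values go to them, so strike white, yellow from C, F.
F must be orange (only option left).
Determined: E=teal, F=orange. The other variables each still have more than one consistent value. That makes 2.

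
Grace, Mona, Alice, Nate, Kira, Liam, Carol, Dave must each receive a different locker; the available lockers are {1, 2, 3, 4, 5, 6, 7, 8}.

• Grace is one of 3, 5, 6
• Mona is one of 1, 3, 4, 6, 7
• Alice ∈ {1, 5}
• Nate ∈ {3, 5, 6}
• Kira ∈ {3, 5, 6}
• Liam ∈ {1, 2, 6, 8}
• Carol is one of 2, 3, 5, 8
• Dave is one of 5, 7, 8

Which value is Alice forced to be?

The 8 variables draw from only 8 values {1, 2, 3, 4, 5, 6, 7, 8}, so each is used; only Mona can be 4, hence Mona = 4.
The 7 still-open variables together cover exactly {1, 2, 3, 5, 6, 7, 8} — 7 values for 7 variables — and 7 appears only in Dave's list, so Dave = 7.
The 3 variables Grace, Nate, Kira are confined to {3, 5, 6}, which locks those values in; drop them from Alice, Liam, Carol.
So Alice = 1.

1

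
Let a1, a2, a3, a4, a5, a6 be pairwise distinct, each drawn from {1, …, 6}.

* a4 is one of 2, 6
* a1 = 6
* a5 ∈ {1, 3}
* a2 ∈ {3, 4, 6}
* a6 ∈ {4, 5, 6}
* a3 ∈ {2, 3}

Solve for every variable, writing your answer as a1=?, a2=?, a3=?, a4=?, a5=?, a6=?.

a1 must be 6 (only option left). Strike 6 from a2, a4, a6.
a4's domain is down to {2}, so a4 = 2. Eliminate 2 elsewhere: a3.
a3's domain is down to {3}, so a3 = 3. So a2, a5 can't be 3.
a5 must be 1 (only option left).
a2 must be 4 (only option left). Remove 4 from a6.
a6 has just one choice, so a6 = 5.

a1=6, a2=4, a3=3, a4=2, a5=1, a6=5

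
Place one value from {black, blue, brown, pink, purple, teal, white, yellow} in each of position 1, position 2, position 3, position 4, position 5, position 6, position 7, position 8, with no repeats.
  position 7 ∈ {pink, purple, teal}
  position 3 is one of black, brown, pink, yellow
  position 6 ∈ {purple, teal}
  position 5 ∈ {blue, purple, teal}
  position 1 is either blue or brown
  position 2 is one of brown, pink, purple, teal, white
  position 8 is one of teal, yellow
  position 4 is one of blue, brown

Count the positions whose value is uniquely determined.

4

The 8 variables together cover exactly {black, blue, brown, pink, purple, teal, white, yellow} — 8 values for 8 variables — and black appears only in position 3's list, so position 3 = black.
Among the 7 still-open variables, white fits only position 2 (and all 7 values in {blue, brown, pink, purple, teal, white, yellow} must be used), so position 2 = white.
Among the 6 still-open variables, pink fits only position 7 (and all 6 values in {blue, brown, pink, purple, teal, yellow} must be used), so position 7 = pink.
Among the 5 still-open variables, yellow fits only position 8 (and all 5 values in {blue, brown, purple, teal, yellow} must be used), so position 8 = yellow.
The 2 variables position 1 and position 4 are confined to {blue, brown}, which locks those values in; drop them from position 5.
Determined: position 2=white, position 3=black, position 7=pink, position 8=yellow. The other positions each still have more than one consistent value. That makes 4.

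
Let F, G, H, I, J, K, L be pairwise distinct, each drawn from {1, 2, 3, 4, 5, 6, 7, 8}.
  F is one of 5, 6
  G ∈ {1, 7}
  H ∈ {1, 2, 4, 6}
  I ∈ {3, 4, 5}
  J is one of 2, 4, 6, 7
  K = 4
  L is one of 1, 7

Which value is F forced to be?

K has just one choice, so K = 4. Strike 4 from H, I, J.
Among the 6 still-open variables, 3 fits only I (and all 6 values in {1, 2, 3, 5, 6, 7} must be used), so I = 3.
The 5 still-open variables together cover exactly {1, 2, 5, 6, 7} — 5 values for 5 variables — and 5 appears only in F's list, so F = 5.

5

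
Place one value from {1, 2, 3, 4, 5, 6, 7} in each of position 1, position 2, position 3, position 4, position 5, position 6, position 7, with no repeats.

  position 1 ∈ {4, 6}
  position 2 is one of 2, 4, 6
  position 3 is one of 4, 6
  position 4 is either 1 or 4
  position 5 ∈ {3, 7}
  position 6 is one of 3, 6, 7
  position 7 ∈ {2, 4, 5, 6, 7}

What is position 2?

The 7 variables together cover exactly {1, 2, 3, 4, 5, 6, 7} — 7 values for 7 variables — and 1 appears only in position 4's list, so position 4 = 1.
The 6 still-open variables together cover exactly {2, 3, 4, 5, 6, 7} — 6 values for 6 variables — and 5 appears only in position 7's list, so position 7 = 5.
The 5 still-open variables draw from only 5 values {2, 3, 4, 6, 7}, so each is used; only position 2 can be 2, hence position 2 = 2.

2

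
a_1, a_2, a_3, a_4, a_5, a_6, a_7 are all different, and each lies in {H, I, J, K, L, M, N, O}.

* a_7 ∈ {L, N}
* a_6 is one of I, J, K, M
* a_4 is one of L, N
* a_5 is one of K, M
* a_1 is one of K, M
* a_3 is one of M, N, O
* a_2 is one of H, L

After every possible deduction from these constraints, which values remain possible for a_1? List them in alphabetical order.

K, M

a_1 and a_5 between them cover only {K, M} — a naked pair. Remove those values from a_3, a_6.
The 2 variables a_4 and a_7 are confined to {L, N}, which locks those values in; drop them from a_2, a_3.
a_2 must be H (only option left).
a_3 must be O (only option left).
No further eliminations apply; a_1 can still be any of K, M.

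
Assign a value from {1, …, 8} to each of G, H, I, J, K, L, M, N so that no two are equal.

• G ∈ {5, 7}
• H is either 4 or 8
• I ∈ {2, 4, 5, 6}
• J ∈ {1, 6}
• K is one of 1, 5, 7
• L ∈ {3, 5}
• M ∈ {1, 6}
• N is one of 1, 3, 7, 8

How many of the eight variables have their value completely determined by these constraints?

4

Among the 8 variables, 2 fits only I (and all 8 values in {1, 2, 3, 4, 5, 6, 7, 8} must be used), so I = 2.
Among the 7 still-open variables, 4 fits only H (and all 7 values in {1, 3, 4, 5, 6, 7, 8} must be used), so H = 4.
The 6 still-open variables draw from only 6 values {1, 3, 5, 6, 7, 8}, so each is used; only N can be 8, hence N = 8.
The 5 still-open variables together cover exactly {1, 3, 5, 6, 7} — 5 values for 5 variables — and 3 appears only in L's list, so L = 3.
J and M between them cover only {1, 6} — a naked pair. Remove those values from K.
Determined: H=4, I=2, L=3, N=8. The other variables each still have more than one consistent value. That makes 4.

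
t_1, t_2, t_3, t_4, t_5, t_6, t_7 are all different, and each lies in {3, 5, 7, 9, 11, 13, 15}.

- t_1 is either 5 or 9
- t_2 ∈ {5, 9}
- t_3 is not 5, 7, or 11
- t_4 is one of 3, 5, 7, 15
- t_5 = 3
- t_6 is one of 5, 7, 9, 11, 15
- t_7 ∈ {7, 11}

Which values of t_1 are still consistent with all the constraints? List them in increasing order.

5, 9

t_5 has just one choice, so t_5 = 3. So t_3, t_4 can't be 3.
The 6 still-open variables together cover exactly {5, 7, 9, 11, 13, 15} — 6 values for 6 variables — and 13 appears only in t_3's list, so t_3 = 13.
The 2 variables t_1 and t_2 are confined to {5, 9}, which locks those values in; drop them from t_4, t_6.
No further eliminations apply; t_1 can still be any of 5, 9.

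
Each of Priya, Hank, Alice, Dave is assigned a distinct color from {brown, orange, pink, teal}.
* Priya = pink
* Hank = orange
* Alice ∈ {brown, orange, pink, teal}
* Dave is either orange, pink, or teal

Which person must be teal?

Priya's domain is down to {pink}, so Priya = pink. Eliminate pink elsewhere: Alice, Dave.
That leaves Hank = orange. So Alice, Dave can't be orange.
So teal goes to Dave.

Dave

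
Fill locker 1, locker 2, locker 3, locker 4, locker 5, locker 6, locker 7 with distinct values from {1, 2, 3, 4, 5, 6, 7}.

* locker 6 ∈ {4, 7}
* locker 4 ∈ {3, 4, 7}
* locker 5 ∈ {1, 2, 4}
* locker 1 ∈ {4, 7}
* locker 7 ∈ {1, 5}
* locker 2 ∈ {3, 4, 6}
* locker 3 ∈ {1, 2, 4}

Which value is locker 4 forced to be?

3

Among the 7 variables, 5 fits only locker 7 (and all 7 values in {1, 2, 3, 4, 5, 6, 7} must be used), so locker 7 = 5.
The 6 still-open variables together cover exactly {1, 2, 3, 4, 6, 7} — 6 values for 6 variables — and 6 appears only in locker 2's list, so locker 2 = 6.
The 5 still-open variables draw from only 5 values {1, 2, 3, 4, 7}, so each is used; only locker 4 can be 3, hence locker 4 = 3.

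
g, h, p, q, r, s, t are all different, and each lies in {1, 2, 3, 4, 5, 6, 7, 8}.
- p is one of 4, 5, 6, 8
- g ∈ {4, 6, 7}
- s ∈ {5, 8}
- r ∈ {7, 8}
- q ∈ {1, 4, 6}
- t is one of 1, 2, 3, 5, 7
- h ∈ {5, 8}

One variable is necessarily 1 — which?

q

h and s share exactly the 2 values {5, 8}; by pigeonhole those values go to them, so strike 5, 8 from p, r, t.
r's domain is down to {7}, so r = 7. Remove 7 from g, t.
g and p share exactly the 2 values {4, 6}; by pigeonhole those values go to them, so strike 4, 6 from q.
So 1 goes to q.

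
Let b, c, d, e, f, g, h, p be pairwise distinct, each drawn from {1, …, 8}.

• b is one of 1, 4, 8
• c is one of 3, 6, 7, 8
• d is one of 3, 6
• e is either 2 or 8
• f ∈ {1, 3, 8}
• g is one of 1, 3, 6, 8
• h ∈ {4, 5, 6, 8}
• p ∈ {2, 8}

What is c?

The 8 variables draw from only 8 values {1, 2, 3, 4, 5, 6, 7, 8}, so each is used; only h can be 5, hence h = 5.
Among the 7 still-open variables, 4 fits only b (and all 7 values in {1, 2, 3, 4, 6, 7, 8} must be used), so b = 4.
The 6 still-open variables draw from only 6 values {1, 2, 3, 6, 7, 8}, so each is used; only c can be 7, hence c = 7.

7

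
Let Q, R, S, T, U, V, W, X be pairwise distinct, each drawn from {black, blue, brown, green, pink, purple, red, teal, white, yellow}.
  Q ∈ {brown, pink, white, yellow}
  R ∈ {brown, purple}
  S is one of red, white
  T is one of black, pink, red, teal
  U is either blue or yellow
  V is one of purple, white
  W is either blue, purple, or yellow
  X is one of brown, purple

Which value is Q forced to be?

R and X between them cover only {brown, purple} — a naked pair. Remove those values from Q, V, W.
That leaves V = white. Eliminate white elsewhere: Q, S.
S's domain is down to {red}, so S = red. Remove red from T.
U and W between them cover only {blue, yellow} — a naked pair. Remove those values from Q.
So Q = pink.

pink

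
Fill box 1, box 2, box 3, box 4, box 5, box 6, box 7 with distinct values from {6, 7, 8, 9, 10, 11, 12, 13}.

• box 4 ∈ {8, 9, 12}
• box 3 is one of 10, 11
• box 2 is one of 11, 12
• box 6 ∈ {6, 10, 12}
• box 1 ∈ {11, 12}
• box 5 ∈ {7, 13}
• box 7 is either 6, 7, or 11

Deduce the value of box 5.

The 2 variables box 1 and box 2 are confined to {11, 12}, which locks those values in; drop them from box 3, box 4, box 6, box 7.
box 3's domain is down to {10}, so box 3 = 10. So box 6 can't be 10.
That leaves box 6 = 6. Remove 6 from box 7.
box 7 has just one choice, so box 7 = 7. Strike 7 from box 5.
So box 5 = 13.

13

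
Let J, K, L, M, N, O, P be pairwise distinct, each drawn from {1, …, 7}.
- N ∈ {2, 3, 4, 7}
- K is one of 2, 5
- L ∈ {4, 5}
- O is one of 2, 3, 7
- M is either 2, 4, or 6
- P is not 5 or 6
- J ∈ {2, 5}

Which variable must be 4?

The 7 variables together cover exactly {1, 2, 3, 4, 5, 6, 7} — 7 values for 7 variables — and 1 appears only in P's list, so P = 1.
The 6 still-open variables draw from only 6 values {2, 3, 4, 5, 6, 7}, so each is used; only M can be 6, hence M = 6.
The 2 variables J and K are confined to {2, 5}, which locks those values in; drop them from L, N, O.
So 4 goes to L.

L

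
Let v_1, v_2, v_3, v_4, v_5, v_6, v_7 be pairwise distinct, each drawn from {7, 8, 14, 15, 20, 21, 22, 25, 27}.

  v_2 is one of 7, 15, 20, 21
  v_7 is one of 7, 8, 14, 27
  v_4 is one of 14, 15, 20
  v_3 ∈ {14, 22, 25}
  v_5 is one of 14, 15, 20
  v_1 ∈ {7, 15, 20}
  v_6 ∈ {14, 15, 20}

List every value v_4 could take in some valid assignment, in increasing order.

v_4, v_5, v_6 share exactly the 3 values {14, 15, 20}; by pigeonhole those values go to them, so strike 14, 15, 20 from v_1, v_2, v_3, v_7.
That leaves v_1 = 7. So v_2, v_7 can't be 7.
v_2 must be 21 (only option left).
No further eliminations apply; v_4 can still be any of 14, 15, 20.

14, 15, 20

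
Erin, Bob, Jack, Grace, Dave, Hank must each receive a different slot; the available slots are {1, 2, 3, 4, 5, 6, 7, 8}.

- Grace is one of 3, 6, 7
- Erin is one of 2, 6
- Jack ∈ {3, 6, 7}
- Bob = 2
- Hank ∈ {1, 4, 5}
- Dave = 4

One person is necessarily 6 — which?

Erin

Bob has just one choice, so Bob = 2. Strike 2 from Erin.
So 6 goes to Erin.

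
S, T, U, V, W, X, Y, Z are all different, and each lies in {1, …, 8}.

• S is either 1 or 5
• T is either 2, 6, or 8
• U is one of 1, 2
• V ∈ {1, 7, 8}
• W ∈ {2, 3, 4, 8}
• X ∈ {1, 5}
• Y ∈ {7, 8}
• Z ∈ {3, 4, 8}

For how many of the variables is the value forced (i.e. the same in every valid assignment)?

2

The 8 variables together cover exactly {1, 2, 3, 4, 5, 6, 7, 8} — 8 values for 8 variables — and 6 appears only in T's list, so T = 6.
S and X share exactly the 2 values {1, 5}; by pigeonhole those values go to them, so strike 1, 5 from U, V.
U must be 2 (only option left). Remove 2 from W.
V and Y share exactly the 2 values {7, 8}; by pigeonhole those values go to them, so strike 7, 8 from W, Z.
Determined: T=6, U=2. The other variables each still have more than one consistent value. That makes 2.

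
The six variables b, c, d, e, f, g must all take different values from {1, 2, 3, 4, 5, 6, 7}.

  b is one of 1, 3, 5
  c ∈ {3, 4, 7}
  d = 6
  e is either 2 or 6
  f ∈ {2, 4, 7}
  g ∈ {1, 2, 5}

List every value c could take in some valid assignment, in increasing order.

3, 4, 7

d must be 6 (only option left). Remove 6 from e.
e must be 2 (only option left). Strike 2 from f, g.
No further eliminations apply; c can still be any of 3, 4, 7.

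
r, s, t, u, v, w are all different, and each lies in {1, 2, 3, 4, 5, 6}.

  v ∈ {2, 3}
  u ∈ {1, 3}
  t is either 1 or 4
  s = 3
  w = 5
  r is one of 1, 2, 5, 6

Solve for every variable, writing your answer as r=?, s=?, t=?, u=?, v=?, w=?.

r=6, s=3, t=4, u=1, v=2, w=5

s's domain is down to {3}, so s = 3. So u, v can't be 3.
u must be 1 (only option left). Strike 1 from r, t.
That leaves v = 2. So r can't be 2.
w has just one choice, so w = 5. Strike 5 from r.
That leaves r = 6.
t has just one choice, so t = 4.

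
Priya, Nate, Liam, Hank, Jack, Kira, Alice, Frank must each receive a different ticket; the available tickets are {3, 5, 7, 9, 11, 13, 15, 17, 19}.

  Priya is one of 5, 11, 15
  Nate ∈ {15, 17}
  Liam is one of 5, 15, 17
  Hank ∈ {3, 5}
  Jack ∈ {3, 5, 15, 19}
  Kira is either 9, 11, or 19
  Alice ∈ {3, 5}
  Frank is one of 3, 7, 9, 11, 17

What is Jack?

19

Among the 8 variables, 7 fits only Frank (and all 8 values in {3, 5, 7, 9, 11, 15, 17, 19} must be used), so Frank = 7.
The 7 still-open variables together cover exactly {3, 5, 9, 11, 15, 17, 19} — 7 values for 7 variables — and 9 appears only in Kira's list, so Kira = 9.
The 6 still-open variables draw from only 6 values {3, 5, 11, 15, 17, 19}, so each is used; only Priya can be 11, hence Priya = 11.
The 5 still-open variables draw from only 5 values {3, 5, 15, 17, 19}, so each is used; only Jack can be 19, hence Jack = 19.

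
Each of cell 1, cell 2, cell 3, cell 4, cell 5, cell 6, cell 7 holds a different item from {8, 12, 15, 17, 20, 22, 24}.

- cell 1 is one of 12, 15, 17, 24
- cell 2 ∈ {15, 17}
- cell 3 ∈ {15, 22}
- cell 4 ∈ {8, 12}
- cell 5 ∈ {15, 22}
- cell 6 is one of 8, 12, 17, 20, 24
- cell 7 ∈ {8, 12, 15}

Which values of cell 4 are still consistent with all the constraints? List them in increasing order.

8, 12

Among the 7 variables, 20 fits only cell 6 (and all 7 values in {8, 12, 15, 17, 20, 22, 24} must be used), so cell 6 = 20.
The 6 still-open variables draw from only 6 values {8, 12, 15, 17, 22, 24}, so each is used; only cell 1 can be 24, hence cell 1 = 24.
Among the 5 still-open variables, 17 fits only cell 2 (and all 5 values in {8, 12, 15, 17, 22} must be used), so cell 2 = 17.
cell 3 and cell 5 share exactly the 2 values {15, 22}; by pigeonhole those values go to them, so strike 15, 22 from cell 7.
No further eliminations apply; cell 4 can still be any of 8, 12.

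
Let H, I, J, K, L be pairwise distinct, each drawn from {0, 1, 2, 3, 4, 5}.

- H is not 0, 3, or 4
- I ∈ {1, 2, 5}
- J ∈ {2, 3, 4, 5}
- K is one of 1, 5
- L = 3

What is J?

4

L must be 3 (only option left). So J can't be 3.
The 4 still-open variables draw from only 4 values {1, 2, 4, 5}, so each is used; only J can be 4, hence J = 4.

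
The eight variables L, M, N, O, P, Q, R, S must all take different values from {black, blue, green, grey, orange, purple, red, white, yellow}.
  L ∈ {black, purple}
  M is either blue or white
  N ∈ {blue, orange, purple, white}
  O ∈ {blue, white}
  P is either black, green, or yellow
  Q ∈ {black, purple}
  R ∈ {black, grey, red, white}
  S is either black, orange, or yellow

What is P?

green

L and Q between them cover only {black, purple} — a naked pair. Remove those values from N, P, R, S.
M and O share exactly the 2 values {blue, white}; by pigeonhole those values go to them, so strike blue, white from N, R.
N has just one choice, so N = orange. So S can't be orange.
That leaves S = yellow. Eliminate yellow elsewhere: P.
So P = green.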